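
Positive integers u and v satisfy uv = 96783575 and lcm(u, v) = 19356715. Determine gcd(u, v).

gcd·lcm = product, so gcd = 96783575/19356715 = 5.

5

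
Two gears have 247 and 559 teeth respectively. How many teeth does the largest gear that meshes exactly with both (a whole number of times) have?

13

Euclid: 559 = 2·247 + 65; 247 = 3·65 + 52; 65 = 1·52 + 13; 52 = 4·13 + 0. Last nonzero remainder: 13.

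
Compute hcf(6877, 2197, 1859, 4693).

gcd(6877, 2197): 6877 = 3·2197 + 286; 2197 = 7·286 + 195; 286 = 1·195 + 91; 195 = 2·91 + 13; 91 = 7·13 + 0 → 13
gcd(13, 1859): 1859 = 143·13 + 0 → 13
gcd(13, 4693): 4693 = 361·13 + 0 → 13

13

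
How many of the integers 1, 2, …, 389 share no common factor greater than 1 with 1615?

1615 = 5·17·19. Inclusion–exclusion on these primes:
389 − ⌊389/5⌋ − ⌊389/17⌋ − ⌊389/19⌋ + ⌊389/85⌋ + ⌊389/95⌋ + ⌊389/323⌋ − ⌊389/1615⌋ = 279

279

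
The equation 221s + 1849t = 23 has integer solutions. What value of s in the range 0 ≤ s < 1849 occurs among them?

Euclid: 1849 = 8·221 + 81; 221 = 2·81 + 59; 81 = 1·59 + 22; 59 = 2·22 + 15; 22 = 1·15 + 7; 15 = 2·7 + 1; 7 = 7·1 + 0 → gcd = 1; 23 = 1·23.
Back-substitution yields 221·(251) + 1849·(-30) = 1, so one solution is s = 251·23 = 5773, t = -30·23 = -690.
Solutions in s differ by 1849/1 = 1849; the one in [0, 1849) is 5773 mod 1849 = 226.

226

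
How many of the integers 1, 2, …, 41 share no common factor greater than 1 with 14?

Prime factors of 14: 2, 7. Count integers ≤ 41 divisible by none of them.
By inclusion–exclusion: 41 − ⌊41/2⌋ − ⌊41/7⌋ + ⌊41/14⌋ = 18.

18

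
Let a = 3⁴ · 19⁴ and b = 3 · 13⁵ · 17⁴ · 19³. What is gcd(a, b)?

20577

min exponent per shared prime: 3 · 19³ = 20577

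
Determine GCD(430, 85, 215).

gcd(430, 85): 430 = 5·85 + 5; 85 = 17·5 + 0 → 5
gcd(5, 215): 215 = 43·5 + 0 → 5

5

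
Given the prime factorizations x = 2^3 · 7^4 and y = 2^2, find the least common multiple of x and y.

max exponent per prime: 2^3 · 7^4 = 19208

19208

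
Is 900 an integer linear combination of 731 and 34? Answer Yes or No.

No

By Bézout, 731x − 34y = 900 has integer solutions iff gcd(731, 34) | 900.
Euclid: 731 = 21·34 + 17; 34 = 2·17 + 0. gcd = 17; 900 mod 17 = 16. No.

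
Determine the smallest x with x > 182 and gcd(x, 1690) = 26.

gcd(x, 1690) = 26 forces 26 | x; write x = 26s. Then gcd(26s, 26·65) = 26·gcd(s, 65), so need gcd(s, 65) = 1.
26s > 182 gives s ≥ 8. The least s ≥ 8 coprime to 65 is 8, so x = 26·8 = 208.

208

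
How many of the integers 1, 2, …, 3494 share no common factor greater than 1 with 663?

Prime factors of 663: 3, 13, 17. Count integers ≤ 3494 divisible by none of them.
By inclusion–exclusion: 3494 − ⌊3494/3⌋ − ⌊3494/13⌋ − ⌊3494/17⌋ + ⌊3494/39⌋ + ⌊3494/51⌋ + ⌊3494/221⌋ − ⌊3494/663⌋ = 2024.

2024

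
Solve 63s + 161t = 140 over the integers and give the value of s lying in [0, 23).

15

Euclid: 161 = 2·63 + 35; 63 = 1·35 + 28; 35 = 1·28 + 7; 28 = 4·7 + 0 → gcd = 7; 140 = 7·20.
Back-substitution yields 63·(-5) + 161·(2) = 7, so one solution is s = -5·20 = -100, t = 2·20 = 40.
Solutions in s differ by 161/7 = 23; the one in [0, 23) is -100 mod 23 = 15.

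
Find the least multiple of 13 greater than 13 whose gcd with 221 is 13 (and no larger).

26

gcd(t, 221) = 13 forces 13 | t; write t = 13s. Then gcd(13s, 13·17) = 13·gcd(s, 17), so need gcd(s, 17) = 1.
13s > 13 gives s ≥ 2. The least s ≥ 2 coprime to 17 is 2, so t = 13·2 = 26.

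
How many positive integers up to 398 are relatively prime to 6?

133

6 = 2·3. Inclusion–exclusion on these primes:
398 − ⌊398/2⌋ − ⌊398/3⌋ + ⌊398/6⌋ = 133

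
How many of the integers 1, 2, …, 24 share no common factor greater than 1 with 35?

17

35 = 5·7. Inclusion–exclusion on these primes:
24 − ⌊24/5⌋ − ⌊24/7⌋ + ⌊24/35⌋ = 17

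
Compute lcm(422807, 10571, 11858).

422807 = 7 · 11 · 17² · 19; 10571 = 11 · 31²; 11858 = 2 · 7² · 11²
lcm takes max exponent of each prime: 2 · 7² · 11² · 17² · 19 · 31² = 62572899158

62572899158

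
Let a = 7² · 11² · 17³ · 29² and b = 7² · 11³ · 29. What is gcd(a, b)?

171941

min exponent per shared prime: 7² · 11² · 29 = 171941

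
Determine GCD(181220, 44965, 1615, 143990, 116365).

85

gcd(181220, 44965): 181220 = 4·44965 + 1360; 44965 = 33·1360 + 85; 1360 = 16·85 + 0 → 85
gcd(85, 1615): 1615 = 19·85 + 0 → 85
gcd(85, 143990): 143990 = 1694·85 + 0 → 85
gcd(85, 116365): 116365 = 1369·85 + 0 → 85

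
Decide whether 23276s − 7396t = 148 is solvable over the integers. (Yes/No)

Yes

By Bézout, 23276s − 7396t = 148 has integer solutions iff gcd(23276, 7396) | 148.
Euclid: 23276 = 3·7396 + 1088; 7396 = 6·1088 + 868; 1088 = 1·868 + 220; 868 = 3·220 + 208; 220 = 1·208 + 12; 208 = 17·12 + 4; 12 = 3·4 + 0. gcd = 4; 148 mod 4 = 0. Yes.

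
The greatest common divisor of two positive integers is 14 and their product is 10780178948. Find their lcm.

770012782

Since gcd(m,n)·lcm(m,n) = mn, lcm = 10780178948/14 = 770012782.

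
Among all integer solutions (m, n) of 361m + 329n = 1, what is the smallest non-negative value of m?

72

Reduce mod 329: 361m ≡ 1 (mod 329). With g = gcd(361, 329) = 1 dividing 1, divide through: 361m ≡ 1 (mod 329).
Since gcd(361, 329) = 1, m ≡ 1·(361)⁻¹ ≡ 72 (mod 329). Smallest non-negative: 72.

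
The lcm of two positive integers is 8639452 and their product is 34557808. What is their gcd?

4

gcd·lcm = product, so gcd = 34557808/8639452 = 4.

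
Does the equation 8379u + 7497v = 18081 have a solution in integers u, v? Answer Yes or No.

gcd(8379, 7497): 8379 = 1·7497 + 882; 7497 = 8·882 + 441; 882 = 2·441 + 0 → 441
441 divides 18081, so a solution exists.

Yes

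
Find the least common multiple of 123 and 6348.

260268

123 = 3 · 41; 6348 = 2² · 3 · 23²
max exponents: 2² · 3 · 23² · 41 = 260268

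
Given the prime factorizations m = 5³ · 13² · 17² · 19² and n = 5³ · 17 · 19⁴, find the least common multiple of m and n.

795625995125

max exponent per prime: 5³ · 13² · 17² · 19⁴ = 795625995125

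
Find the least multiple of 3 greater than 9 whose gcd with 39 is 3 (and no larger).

gcd(k, 39) = 3 forces 3 | k; write k = 3s. Then gcd(3s, 3·13) = 3·gcd(s, 13), so need gcd(s, 13) = 1.
3s > 9 gives s ≥ 4. The least s ≥ 4 coprime to 13 is 4, so k = 3·4 = 12.

12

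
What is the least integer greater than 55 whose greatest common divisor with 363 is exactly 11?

77

gcd(t, 363) = 11 forces 11 | t; write t = 11s. Then gcd(11s, 11·33) = 11·gcd(s, 33), so need gcd(s, 33) = 1.
11s > 55 gives s ≥ 6. The least s ≥ 6 coprime to 33 is 7, so t = 11·7 = 77.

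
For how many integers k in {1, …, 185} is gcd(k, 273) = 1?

273 = 3·7·13. Inclusion–exclusion on these primes:
185 − ⌊185/3⌋ − ⌊185/7⌋ − ⌊185/13⌋ + ⌊185/21⌋ + ⌊185/39⌋ + ⌊185/91⌋ − ⌊185/273⌋ = 98

98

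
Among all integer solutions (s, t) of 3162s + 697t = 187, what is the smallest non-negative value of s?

21

gcd(3162, 697) = 17 (Euclid: 3162 = 4·697 + 374; 697 = 1·374 + 323; 374 = 1·323 + 51; 323 = 6·51 + 17; 51 = 3·17 + 0), and 17 | 187.
Extended Euclid: 3162·(-13) + 697·(59) = 17. Scale by 11: s₀ = -143.
General solution s = s₀ + 41k; reducing mod 41 gives s = 21 (and t = -95).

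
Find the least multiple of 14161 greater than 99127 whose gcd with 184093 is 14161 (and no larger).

Multiples of 14161 above 99127: 14161·8, 14161·9, … . Need the cofactor coprime to 184093/14161 = 13.
Checking s = 8, 9, … the first with gcd(s, 13) = 1 is s = 8, giving 113288.

113288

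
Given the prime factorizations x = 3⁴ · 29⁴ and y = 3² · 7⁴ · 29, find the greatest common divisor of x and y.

261

min exponent per shared prime: 3² · 29 = 261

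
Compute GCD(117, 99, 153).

9

gcd(117, 99): 117 = 1·99 + 18; 99 = 5·18 + 9; 18 = 2·9 + 0 → 9
gcd(9, 153): 153 = 17·9 + 0 → 9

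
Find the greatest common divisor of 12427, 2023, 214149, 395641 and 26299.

gcd(12427, 2023): 12427 = 6·2023 + 289; 2023 = 7·289 + 0 → 289
gcd(289, 214149): 214149 = 741·289 + 0 → 289
gcd(289, 395641): 395641 = 1369·289 + 0 → 289
gcd(289, 26299): 26299 = 91·289 + 0 → 289

289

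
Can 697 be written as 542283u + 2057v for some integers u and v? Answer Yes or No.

By Bézout, 542283u + 2057v = 697 has integer solutions iff gcd(542283, 2057) | 697.
Euclid: 542283 = 263·2057 + 1292; 2057 = 1·1292 + 765; 1292 = 1·765 + 527; 765 = 1·527 + 238; 527 = 2·238 + 51; 238 = 4·51 + 34; 51 = 1·34 + 17; 34 = 2·17 + 0. gcd = 17; 697 mod 17 = 0. Yes.

Yes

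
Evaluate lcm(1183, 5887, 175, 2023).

7188174175

1183 = 7 · 13²; 5887 = 7 · 29²; 175 = 5² · 7; 2023 = 7 · 17²
lcm takes max exponent of each prime: 5² · 7 · 13² · 17² · 29² = 7188174175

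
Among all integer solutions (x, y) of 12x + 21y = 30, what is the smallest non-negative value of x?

gcd(12, 21) = 3 (Euclid: 21 = 1·12 + 9; 12 = 1·9 + 3; 9 = 3·3 + 0), and 3 | 30.
Extended Euclid: 12·(2) + 21·(-1) = 3. Scale by 10: x₀ = 20.
General solution x = x₀ + 7t; reducing mod 7 gives x = 6 (and y = -2).

6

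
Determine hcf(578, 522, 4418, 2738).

2

gcd(578, 522): 578 = 1·522 + 56; 522 = 9·56 + 18; 56 = 3·18 + 2; 18 = 9·2 + 0 → 2
gcd(2, 4418): 4418 = 2209·2 + 0 → 2
gcd(2, 2738): 2738 = 1369·2 + 0 → 2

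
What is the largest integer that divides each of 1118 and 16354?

Euclid: 16354 = 14·1118 + 702; 1118 = 1·702 + 416; 702 = 1·416 + 286; 416 = 1·286 + 130; 286 = 2·130 + 26; 130 = 5·26 + 0. Last nonzero remainder: 26.

26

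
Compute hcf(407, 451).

11

Euclid: 451 = 1·407 + 44; 407 = 9·44 + 11; 44 = 4·11 + 0. Last nonzero remainder: 11.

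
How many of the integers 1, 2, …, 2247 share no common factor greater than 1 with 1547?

1673

Prime factors of 1547: 7, 13, 17. Count integers ≤ 2247 divisible by none of them.
By inclusion–exclusion: 2247 − ⌊2247/7⌋ − ⌊2247/13⌋ − ⌊2247/17⌋ + ⌊2247/91⌋ + ⌊2247/119⌋ + ⌊2247/221⌋ − ⌊2247/1547⌋ = 1673.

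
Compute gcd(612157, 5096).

637

612157 = 7² · 13 · 31²
5096 = 2³ · 7² · 13
Common: 7² · 13 = 637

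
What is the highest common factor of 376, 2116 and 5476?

4

376 = 2³ · 47; 2116 = 2² · 23²; 5476 = 2² · 37²
gcd takes min exponent of each prime: 2² = 4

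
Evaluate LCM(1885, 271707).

1885 = 5 · 13 · 29; 271707 = 3 · 41 · 47²
max exponents: 3 · 5 · 13 · 29 · 41 · 47² = 512167695

512167695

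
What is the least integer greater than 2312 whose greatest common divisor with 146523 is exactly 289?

146523 = 289·507. Any m with gcd(m, 146523) = 289 is a multiple of 289, say 289s, with s coprime to 507.
Need s > 2312/289, so s ≥ 9. First s ≥ 9 with gcd(s, 507) = 1 is s = 10. Thus m = 289·10 = 2890.

2890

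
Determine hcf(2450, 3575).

25

2450 = 2 · 5² · 7²
3575 = 5² · 11 · 13
Common: 5² = 25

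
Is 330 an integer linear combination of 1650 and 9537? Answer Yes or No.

gcd(1650, 9537): 9537 = 5·1650 + 1287; 1650 = 1·1287 + 363; 1287 = 3·363 + 198; 363 = 1·198 + 165; 198 = 1·165 + 33; 165 = 5·33 + 0 → 33
33 divides 330, so a solution exists.

Yes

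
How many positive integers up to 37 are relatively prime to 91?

30

Prime factors of 91: 7, 13. Count integers ≤ 37 divisible by none of them.
By inclusion–exclusion: 37 − ⌊37/7⌋ − ⌊37/13⌋ + ⌊37/91⌋ = 30.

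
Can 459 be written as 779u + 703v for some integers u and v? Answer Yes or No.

By Bézout, 779u + 703v = 459 has integer solutions iff gcd(779, 703) | 459.
Euclid: 779 = 1·703 + 76; 703 = 9·76 + 19; 76 = 4·19 + 0. gcd = 19; 459 mod 19 = 3. No.

No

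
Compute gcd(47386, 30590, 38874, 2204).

gcd(47386, 30590): 47386 = 1·30590 + 16796; 30590 = 1·16796 + 13794; 16796 = 1·13794 + 3002; 13794 = 4·3002 + 1786; 3002 = 1·1786 + 1216; 1786 = 1·1216 + 570; 1216 = 2·570 + 76; 570 = 7·76 + 38; 76 = 2·38 + 0 → 38
gcd(38, 38874): 38874 = 1023·38 + 0 → 38
gcd(38, 2204): 2204 = 58·38 + 0 → 38

38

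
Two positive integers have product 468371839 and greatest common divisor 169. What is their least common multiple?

Since gcd(m,n)·lcm(m,n) = mn, lcm = 468371839/169 = 2771431.

2771431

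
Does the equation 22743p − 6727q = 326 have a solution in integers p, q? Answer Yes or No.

By Bézout, 22743p − 6727q = 326 has integer solutions iff gcd(22743, 6727) | 326.
Euclid: 22743 = 3·6727 + 2562; 6727 = 2·2562 + 1603; 2562 = 1·1603 + 959; 1603 = 1·959 + 644; 959 = 1·644 + 315; 644 = 2·315 + 14; 315 = 22·14 + 7; 14 = 2·7 + 0. gcd = 7; 326 mod 7 = 4. No.

No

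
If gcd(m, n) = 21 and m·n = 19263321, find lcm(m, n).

Since gcd(m,n)·lcm(m,n) = mn, lcm = 19263321/21 = 917301.

917301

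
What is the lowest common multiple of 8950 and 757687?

6781298650

gcd first: 757687 = 84·8950 + 5887; 8950 = 1·5887 + 3063; 5887 = 1·3063 + 2824; 3063 = 1·2824 + 239; 2824 = 11·239 + 195; 239 = 1·195 + 44; 195 = 4·44 + 19; 44 = 2·19 + 6; 19 = 3·6 + 1; 6 = 6·1 + 0 → gcd = 1
lcm = 8950·757687/gcd = 6781298650/1 = 6781298650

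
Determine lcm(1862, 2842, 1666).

917966

1862 = 2 · 7² · 19; 2842 = 2 · 7² · 29; 1666 = 2 · 7² · 17
lcm takes max exponent of each prime: 2 · 7² · 17 · 19 · 29 = 917966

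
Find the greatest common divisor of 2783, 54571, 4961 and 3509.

121

2783 = 11² · 23; 54571 = 11³ · 41; 4961 = 11² · 41; 3509 = 11² · 29
gcd takes min exponent of each prime: 11² = 121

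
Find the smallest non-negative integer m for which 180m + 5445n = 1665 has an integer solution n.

gcd(180, 5445) = 45 (Euclid: 5445 = 30·180 + 45; 180 = 4·45 + 0), and 45 | 1665.
Extended Euclid: 180·(-30) + 5445·(1) = 45. Scale by 37: m₀ = -1110.
General solution m = m₀ + 121t; reducing mod 121 gives m = 100 (and n = -3).

100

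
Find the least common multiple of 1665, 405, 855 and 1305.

8256735

1665 = 3² · 5 · 37; 405 = 3⁴ · 5; 855 = 3² · 5 · 19; 1305 = 3² · 5 · 29
lcm takes max exponent of each prime: 3⁴ · 5 · 19 · 29 · 37 = 8256735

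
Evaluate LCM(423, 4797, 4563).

423 = 3² · 47; 4797 = 3² · 13 · 41; 4563 = 3³ · 13²
lcm takes max exponent of each prime: 3³ · 13² · 41 · 47 = 8792901

8792901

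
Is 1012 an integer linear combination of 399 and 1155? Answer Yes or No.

No

By Bézout, 399m + 1155n = 1012 has integer solutions iff gcd(399, 1155) | 1012.
Euclid: 1155 = 2·399 + 357; 399 = 1·357 + 42; 357 = 8·42 + 21; 42 = 2·21 + 0. gcd = 21; 1012 mod 21 = 4. No.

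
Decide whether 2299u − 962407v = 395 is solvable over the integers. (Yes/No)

By Bézout, 2299u − 962407v = 395 has integer solutions iff gcd(2299, 962407) | 395.
Euclid: 962407 = 418·2299 + 1425; 2299 = 1·1425 + 874; 1425 = 1·874 + 551; 874 = 1·551 + 323; 551 = 1·323 + 228; 323 = 1·228 + 95; 228 = 2·95 + 38; 95 = 2·38 + 19; 38 = 2·19 + 0. gcd = 19; 395 mod 19 = 15. No.

No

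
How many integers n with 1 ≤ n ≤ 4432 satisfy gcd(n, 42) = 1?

42 = 2·3·7. Inclusion–exclusion on these primes:
4432 − ⌊4432/2⌋ − ⌊4432/3⌋ − ⌊4432/7⌋ + ⌊4432/6⌋ + ⌊4432/14⌋ + ⌊4432/21⌋ − ⌊4432/42⌋ = 1266

1266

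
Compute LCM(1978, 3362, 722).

1978 = 2 · 23 · 43; 3362 = 2 · 41²; 722 = 2 · 19²
lcm takes max exponent of each prime: 2 · 19² · 23 · 41² · 43 = 1200331498

1200331498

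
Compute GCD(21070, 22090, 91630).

gcd(21070, 22090): 22090 = 1·21070 + 1020; 21070 = 20·1020 + 670; 1020 = 1·670 + 350; 670 = 1·350 + 320; 350 = 1·320 + 30; 320 = 10·30 + 20; 30 = 1·20 + 10; 20 = 2·10 + 0 → 10
gcd(10, 91630): 91630 = 9163·10 + 0 → 10

10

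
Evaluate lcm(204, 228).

3876

204 = 2² · 3 · 17; 228 = 2² · 3 · 19
max exponents: 2² · 3 · 17 · 19 = 3876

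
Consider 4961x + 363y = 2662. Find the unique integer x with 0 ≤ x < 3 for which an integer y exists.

2

gcd(4961, 363) = 121 (Euclid: 4961 = 13·363 + 242; 363 = 1·242 + 121; 242 = 2·121 + 0), and 121 | 2662.
Extended Euclid: 4961·(-1) + 363·(14) = 121. Scale by 22: x₀ = -22.
General solution x = x₀ + 3t; reducing mod 3 gives x = 2 (and y = -20).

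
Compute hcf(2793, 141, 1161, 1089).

2793 = 3 · 7² · 19; 141 = 3 · 47; 1161 = 3³ · 43; 1089 = 3² · 11²
gcd takes min exponent of each prime: 3 = 3

3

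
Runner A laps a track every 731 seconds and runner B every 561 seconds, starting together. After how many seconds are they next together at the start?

gcd first: 731 = 1·561 + 170; 561 = 3·170 + 51; 170 = 3·51 + 17; 51 = 3·17 + 0 → gcd = 17
lcm = 731·561/gcd = 410091/17 = 24123

24123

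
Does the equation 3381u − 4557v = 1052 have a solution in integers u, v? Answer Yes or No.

gcd(3381, 4557): 4557 = 1·3381 + 1176; 3381 = 2·1176 + 1029; 1176 = 1·1029 + 147; 1029 = 7·147 + 0 → 147
147 does not divide 1052, so a solution does not exist.

No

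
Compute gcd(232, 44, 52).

gcd(232, 44): 232 = 5·44 + 12; 44 = 3·12 + 8; 12 = 1·8 + 4; 8 = 2·4 + 0 → 4
gcd(4, 52): 52 = 13·4 + 0 → 4

4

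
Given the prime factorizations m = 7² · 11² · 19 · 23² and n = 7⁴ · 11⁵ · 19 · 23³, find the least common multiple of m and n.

max exponent per prime: 7⁴ · 11⁵ · 19 · 23³ = 89390773418023

89390773418023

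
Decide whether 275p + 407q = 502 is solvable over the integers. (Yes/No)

By Bézout, 275p + 407q = 502 has integer solutions iff gcd(275, 407) | 502.
Euclid: 407 = 1·275 + 132; 275 = 2·132 + 11; 132 = 12·11 + 0. gcd = 11; 502 mod 11 = 7. No.

No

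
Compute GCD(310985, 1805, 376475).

5

310985 = 5 · 37 · 41²; 1805 = 5 · 19²; 376475 = 5² · 11 · 37²
gcd takes min exponent of each prime: 5 = 5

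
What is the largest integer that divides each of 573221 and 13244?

11

Euclid: 573221 = 43·13244 + 3729; 13244 = 3·3729 + 2057; 3729 = 1·2057 + 1672; 2057 = 1·1672 + 385; 1672 = 4·385 + 132; 385 = 2·132 + 121; 132 = 1·121 + 11; 121 = 11·11 + 0. Last nonzero remainder: 11.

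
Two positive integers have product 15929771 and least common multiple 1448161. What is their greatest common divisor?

gcd·lcm = product, so gcd = 15929771/1448161 = 11.

11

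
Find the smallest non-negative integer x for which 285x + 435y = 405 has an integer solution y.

gcd(285, 435) = 15 (Euclid: 435 = 1·285 + 150; 285 = 1·150 + 135; 150 = 1·135 + 15; 135 = 9·15 + 0), and 15 | 405.
Extended Euclid: 285·(-3) + 435·(2) = 15. Scale by 27: x₀ = -81.
General solution x = x₀ + 29t; reducing mod 29 gives x = 6 (and y = -3).

6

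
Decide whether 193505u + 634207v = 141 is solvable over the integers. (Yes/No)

By Bézout, 193505u + 634207v = 141 has integer solutions iff gcd(193505, 634207) | 141.
Euclid: 634207 = 3·193505 + 53692; 193505 = 3·53692 + 32429; 53692 = 1·32429 + 21263; 32429 = 1·21263 + 11166; 21263 = 1·11166 + 10097; 11166 = 1·10097 + 1069; 10097 = 9·1069 + 476; 1069 = 2·476 + 117; 476 = 4·117 + 8; 117 = 14·8 + 5; 8 = 1·5 + 3; 5 = 1·3 + 2; 3 = 1·2 + 1; 2 = 2·1 + 0. gcd = 1; 141 mod 1 = 0. Yes.

Yes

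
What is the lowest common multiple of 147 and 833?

gcd first: 833 = 5·147 + 98; 147 = 1·98 + 49; 98 = 2·49 + 0 → gcd = 49
lcm = 147·833/gcd = 122451/49 = 2499

2499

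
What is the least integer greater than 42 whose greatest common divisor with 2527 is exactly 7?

49

Multiples of 7 above 42: 7·7, 7·8, … . Need the cofactor coprime to 2527/7 = 361.
Checking s = 7, 8, … the first with gcd(s, 361) = 1 is s = 7, giving 49.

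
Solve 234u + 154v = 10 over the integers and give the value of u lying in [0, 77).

Euclid: 234 = 1·154 + 80; 154 = 1·80 + 74; 80 = 1·74 + 6; 74 = 12·6 + 2; 6 = 3·2 + 0 → gcd = 2; 10 = 2·5.
Back-substitution yields 234·(-25) + 154·(38) = 2, so one solution is u = -25·5 = -125, v = 38·5 = 190.
Solutions in u differ by 154/2 = 77; the one in [0, 77) is -125 mod 77 = 29.

29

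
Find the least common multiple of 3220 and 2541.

3220 = 2² · 5 · 7 · 23; 2541 = 3 · 7 · 11²
max exponents: 2² · 3 · 5 · 7 · 11² · 23 = 1168860

1168860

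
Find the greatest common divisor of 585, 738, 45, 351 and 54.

9

gcd(585, 738): 738 = 1·585 + 153; 585 = 3·153 + 126; 153 = 1·126 + 27; 126 = 4·27 + 18; 27 = 1·18 + 9; 18 = 2·9 + 0 → 9
gcd(9, 45): 45 = 5·9 + 0 → 9
gcd(9, 351): 351 = 39·9 + 0 → 9
gcd(9, 54): 54 = 6·9 + 0 → 9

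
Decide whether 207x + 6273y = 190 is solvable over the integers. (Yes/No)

gcd(207, 6273): 6273 = 30·207 + 63; 207 = 3·63 + 18; 63 = 3·18 + 9; 18 = 2·9 + 0 → 9
9 does not divide 190, so a solution does not exist.

No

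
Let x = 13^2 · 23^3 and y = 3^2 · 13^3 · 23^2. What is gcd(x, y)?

min exponent per shared prime: 13^2 · 23^2 = 89401

89401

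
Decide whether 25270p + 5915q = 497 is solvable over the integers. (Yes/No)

No

gcd(25270, 5915): 25270 = 4·5915 + 1610; 5915 = 3·1610 + 1085; 1610 = 1·1085 + 525; 1085 = 2·525 + 35; 525 = 15·35 + 0 → 35
35 does not divide 497, so a solution does not exist.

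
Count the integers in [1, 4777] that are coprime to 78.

1470

78 = 2·3·13. Inclusion–exclusion on these primes:
4777 − ⌊4777/2⌋ − ⌊4777/3⌋ − ⌊4777/13⌋ + ⌊4777/6⌋ + ⌊4777/26⌋ + ⌊4777/39⌋ − ⌊4777/78⌋ = 1470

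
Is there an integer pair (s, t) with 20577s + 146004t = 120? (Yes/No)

Yes

By Bézout, 20577s + 146004t = 120 has integer solutions iff gcd(20577, 146004) | 120.
Euclid: 146004 = 7·20577 + 1965; 20577 = 10·1965 + 927; 1965 = 2·927 + 111; 927 = 8·111 + 39; 111 = 2·39 + 33; 39 = 1·33 + 6; 33 = 5·6 + 3; 6 = 2·3 + 0. gcd = 3; 120 mod 3 = 0. Yes.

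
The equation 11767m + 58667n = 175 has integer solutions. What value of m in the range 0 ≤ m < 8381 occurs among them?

8037

gcd(11767, 58667) = 7 (Euclid: 58667 = 4·11767 + 11599; 11767 = 1·11599 + 168; 11599 = 69·168 + 7; 168 = 24·7 + 0), and 7 | 175.
Extended Euclid: 11767·(-349) + 58667·(70) = 7. Scale by 25: m₀ = -8725.
General solution m = m₀ + 8381t; reducing mod 8381 gives m = 8037 (and n = -1612).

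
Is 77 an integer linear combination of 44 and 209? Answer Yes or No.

Yes

gcd(44, 209): 209 = 4·44 + 33; 44 = 1·33 + 11; 33 = 3·11 + 0 → 11
11 divides 77, so a solution exists.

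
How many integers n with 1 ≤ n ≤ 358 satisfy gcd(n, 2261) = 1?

274

2261 = 7·17·19. Inclusion–exclusion on these primes:
358 − ⌊358/7⌋ − ⌊358/17⌋ − ⌊358/19⌋ + ⌊358/119⌋ + ⌊358/133⌋ + ⌊358/323⌋ − ⌊358/2261⌋ = 274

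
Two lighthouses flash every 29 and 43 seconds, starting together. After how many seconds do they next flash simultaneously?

29 = 29; 43 = 43
max exponents: 29 · 43 = 1247

1247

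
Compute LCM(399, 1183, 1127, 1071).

553675941

399 = 3 · 7 · 19; 1183 = 7 · 13²; 1127 = 7² · 23; 1071 = 3² · 7 · 17
lcm takes max exponent of each prime: 3² · 7² · 13² · 17 · 19 · 23 = 553675941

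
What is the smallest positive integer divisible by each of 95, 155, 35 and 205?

845215

95 = 5 · 19; 155 = 5 · 31; 35 = 5 · 7; 205 = 5 · 41
lcm takes max exponent of each prime: 5 · 7 · 19 · 31 · 41 = 845215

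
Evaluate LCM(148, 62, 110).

148 = 2² · 37; 62 = 2 · 31; 110 = 2 · 5 · 11
lcm takes max exponent of each prime: 2² · 5 · 11 · 31 · 37 = 252340

252340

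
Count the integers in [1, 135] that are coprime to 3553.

3553 = 11·17·19. Inclusion–exclusion on these primes:
135 − ⌊135/11⌋ − ⌊135/17⌋ − ⌊135/19⌋ + ⌊135/187⌋ + ⌊135/209⌋ + ⌊135/323⌋ − ⌊135/3553⌋ = 109

109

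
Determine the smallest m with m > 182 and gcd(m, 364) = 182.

364 = 182·2. Any m with gcd(m, 364) = 182 is a multiple of 182, say 182s, with s coprime to 2.
Need s > 182/182, so s ≥ 2. First s ≥ 2 with gcd(s, 2) = 1 is s = 3. Thus m = 182·3 = 546.

546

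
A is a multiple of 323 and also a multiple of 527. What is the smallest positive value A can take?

10013

323 = 17 · 19; 527 = 17 · 31
max exponents: 17 · 19 · 31 = 10013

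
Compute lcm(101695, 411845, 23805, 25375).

101695 = 5 · 11 · 43²; 411845 = 5 · 7² · 41²; 23805 = 3² · 5 · 23²; 25375 = 5³ · 7 · 29
lcm takes max exponent of each prime: 3² · 5³ · 7² · 11 · 23² · 29 · 41² · 43² = 28913427808909875

28913427808909875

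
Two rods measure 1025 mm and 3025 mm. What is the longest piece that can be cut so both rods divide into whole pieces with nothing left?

1025 = 5² · 41
3025 = 5² · 11²
Common: 5² = 25

25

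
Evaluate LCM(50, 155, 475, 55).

50 = 2 · 5²; 155 = 5 · 31; 475 = 5² · 19; 55 = 5 · 11
lcm takes max exponent of each prime: 2 · 5² · 11 · 19 · 31 = 323950

323950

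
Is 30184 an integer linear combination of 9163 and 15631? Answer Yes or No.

By Bézout, 9163x − 15631y = 30184 has integer solutions iff gcd(9163, 15631) | 30184.
Euclid: 15631 = 1·9163 + 6468; 9163 = 1·6468 + 2695; 6468 = 2·2695 + 1078; 2695 = 2·1078 + 539; 1078 = 2·539 + 0. gcd = 539; 30184 mod 539 = 0. Yes.

Yes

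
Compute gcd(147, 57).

3

147 = 3 · 7²
57 = 3 · 19
Common: 3 = 3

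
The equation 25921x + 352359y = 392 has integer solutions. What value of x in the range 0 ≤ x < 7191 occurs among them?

Reduce mod 352359: 25921x ≡ 392 (mod 352359). With g = gcd(25921, 352359) = 49 dividing 392, divide through: 529x ≡ 8 (mod 7191).
Since gcd(529, 7191) = 1, x ≡ 8·(529)⁻¹ ≡ 5954 (mod 7191). Smallest non-negative: 5954.

5954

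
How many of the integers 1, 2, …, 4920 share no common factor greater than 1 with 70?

Prime factors of 70: 2, 5, 7. Count integers ≤ 4920 divisible by none of them.
By inclusion–exclusion: 4920 − ⌊4920/2⌋ − ⌊4920/5⌋ − ⌊4920/7⌋ + ⌊4920/10⌋ + ⌊4920/14⌋ + ⌊4920/35⌋ − ⌊4920/70⌋ = 1687.

1687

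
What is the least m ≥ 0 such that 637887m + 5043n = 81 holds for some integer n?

911

gcd(637887, 5043) = 3 (Euclid: 637887 = 126·5043 + 2469; 5043 = 2·2469 + 105; 2469 = 23·105 + 54; 105 = 1·54 + 51; 54 = 1·51 + 3; 51 = 17·3 + 0), and 3 | 81.
Extended Euclid: 637887·(96) + 5043·(-12143) = 3. Scale by 27: m₀ = 2592.
General solution m = m₀ + 1681t; reducing mod 1681 gives m = 911 (and n = -115232).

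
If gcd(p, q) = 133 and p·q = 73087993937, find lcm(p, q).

549533789

gcd·lcm = product, so lcm = 73087993937/133 = 549533789.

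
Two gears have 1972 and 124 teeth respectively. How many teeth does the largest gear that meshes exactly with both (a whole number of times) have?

Euclid: 1972 = 15·124 + 112; 124 = 1·112 + 12; 112 = 9·12 + 4; 12 = 3·4 + 0. Last nonzero remainder: 4.

4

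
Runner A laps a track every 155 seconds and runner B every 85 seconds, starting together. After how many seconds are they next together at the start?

gcd first: 155 = 1·85 + 70; 85 = 1·70 + 15; 70 = 4·15 + 10; 15 = 1·10 + 5; 10 = 2·5 + 0 → gcd = 5
lcm = 155·85/gcd = 13175/5 = 2635

2635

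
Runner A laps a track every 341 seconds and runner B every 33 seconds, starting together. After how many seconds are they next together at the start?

341 = 11 · 31; 33 = 3 · 11
max exponents: 3 · 11 · 31 = 1023

1023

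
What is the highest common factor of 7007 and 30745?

Euclid: 30745 = 4·7007 + 2717; 7007 = 2·2717 + 1573; 2717 = 1·1573 + 1144; 1573 = 1·1144 + 429; 1144 = 2·429 + 286; 429 = 1·286 + 143; 286 = 2·143 + 0. Last nonzero remainder: 143.

143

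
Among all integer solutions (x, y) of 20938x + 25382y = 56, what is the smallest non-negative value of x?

Euclid: 25382 = 1·20938 + 4444; 20938 = 4·4444 + 3162; 4444 = 1·3162 + 1282; 3162 = 2·1282 + 598; 1282 = 2·598 + 86; 598 = 6·86 + 82; 86 = 1·82 + 4; 82 = 20·4 + 2; 4 = 2·2 + 0 → gcd = 2; 56 = 2·28.
Back-substitution yields 20938·(6197) + 25382·(-5112) = 2, so one solution is x = 6197·28 = 173516, y = -5112·28 = -143136.
Solutions in x differ by 25382/2 = 12691; the one in [0, 12691) is 173516 mod 12691 = 8533.

8533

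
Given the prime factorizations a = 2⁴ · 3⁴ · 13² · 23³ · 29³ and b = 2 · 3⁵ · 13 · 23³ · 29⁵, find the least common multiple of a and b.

max exponent per prime: 2⁴ · 3⁵ · 13² · 23³ · 29⁵ = 163978329731922576

163978329731922576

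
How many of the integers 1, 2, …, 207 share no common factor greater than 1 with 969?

123

969 = 3·17·19. Inclusion–exclusion on these primes:
207 − ⌊207/3⌋ − ⌊207/17⌋ − ⌊207/19⌋ + ⌊207/51⌋ + ⌊207/57⌋ + ⌊207/323⌋ − ⌊207/969⌋ = 123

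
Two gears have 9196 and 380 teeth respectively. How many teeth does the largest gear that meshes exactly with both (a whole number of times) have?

Euclid: 9196 = 24·380 + 76; 380 = 5·76 + 0. Last nonzero remainder: 76.

76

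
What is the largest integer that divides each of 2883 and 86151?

3

Euclid: 86151 = 29·2883 + 2544; 2883 = 1·2544 + 339; 2544 = 7·339 + 171; 339 = 1·171 + 168; 171 = 1·168 + 3; 168 = 56·3 + 0. Last nonzero remainder: 3.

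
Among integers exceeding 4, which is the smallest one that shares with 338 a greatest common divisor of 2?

gcd(x, 338) = 2 forces 2 | x; write x = 2s. Then gcd(2s, 2·169) = 2·gcd(s, 169), so need gcd(s, 169) = 1.
2s > 4 gives s ≥ 3. The least s ≥ 3 coprime to 169 is 3, so x = 2·3 = 6.

6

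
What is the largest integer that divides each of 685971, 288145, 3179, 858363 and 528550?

gcd(685971, 288145): 685971 = 2·288145 + 109681; 288145 = 2·109681 + 68783; 109681 = 1·68783 + 40898; 68783 = 1·40898 + 27885; 40898 = 1·27885 + 13013; 27885 = 2·13013 + 1859; 13013 = 7·1859 + 0 → 1859
gcd(1859, 3179): 3179 = 1·1859 + 1320; 1859 = 1·1320 + 539; 1320 = 2·539 + 242; 539 = 2·242 + 55; 242 = 4·55 + 22; 55 = 2·22 + 11; 22 = 2·11 + 0 → 11
gcd(11, 858363): 858363 = 78033·11 + 0 → 11
gcd(11, 528550): 528550 = 48050·11 + 0 → 11

11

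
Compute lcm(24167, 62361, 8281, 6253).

16167650499

24167 = 11 · 13³; 62361 = 3² · 13² · 41; 8281 = 7² · 13²; 6253 = 13² · 37
lcm takes max exponent of each prime: 3² · 7² · 11 · 13³ · 37 · 41 = 16167650499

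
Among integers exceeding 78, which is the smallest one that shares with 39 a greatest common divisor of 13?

91

gcd(m, 39) = 13 forces 13 | m; write m = 13s. Then gcd(13s, 13·3) = 13·gcd(s, 3), so need gcd(s, 3) = 1.
13s > 78 gives s ≥ 7. The least s ≥ 7 coprime to 3 is 7, so m = 13·7 = 91.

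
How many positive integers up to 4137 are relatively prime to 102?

1298

Prime factors of 102: 2, 3, 17. Count integers ≤ 4137 divisible by none of them.
By inclusion–exclusion: 4137 − ⌊4137/2⌋ − ⌊4137/3⌋ − ⌊4137/17⌋ + ⌊4137/6⌋ + ⌊4137/34⌋ + ⌊4137/51⌋ − ⌊4137/102⌋ = 1298.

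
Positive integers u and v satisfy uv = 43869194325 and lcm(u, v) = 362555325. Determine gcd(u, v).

From gcd × lcm = uv: gcd = 43869194325 / 362555325 = 121.

121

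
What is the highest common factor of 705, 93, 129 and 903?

705 = 3 · 5 · 47; 93 = 3 · 31; 129 = 3 · 43; 903 = 3 · 7 · 43
gcd takes min exponent of each prime: 3 = 3

3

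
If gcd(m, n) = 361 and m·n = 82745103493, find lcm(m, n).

Since gcd(m,n)·lcm(m,n) = mn, lcm = 82745103493/361 = 229210813.

229210813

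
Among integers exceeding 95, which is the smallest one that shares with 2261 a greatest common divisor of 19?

114

Multiples of 19 above 95: 19·6, 19·7, … . Need the cofactor coprime to 2261/19 = 119.
Checking s = 6, 7, … the first with gcd(s, 119) = 1 is s = 6, giving 114.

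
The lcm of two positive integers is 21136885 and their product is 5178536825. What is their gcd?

gcd·lcm = product, so gcd = 5178536825/21136885 = 245.

245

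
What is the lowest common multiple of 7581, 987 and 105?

lcm(7581, 987) = 7581·987/gcd = 7482447/21 = 356307
lcm(356307, 105) = 356307·105/gcd = 37412235/21 = 1781535

1781535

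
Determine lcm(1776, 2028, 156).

300144

lcm(1776, 2028) = 1776·2028/gcd = 3601728/12 = 300144
lcm(300144, 156) = 300144·156/gcd = 46822464/156 = 300144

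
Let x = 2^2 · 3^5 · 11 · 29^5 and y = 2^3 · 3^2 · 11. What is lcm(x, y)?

max exponent per prime: 2^3 · 3^5 · 11 · 29^5 = 438610410216

438610410216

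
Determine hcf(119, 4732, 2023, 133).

7

119 = 7 · 17; 4732 = 2² · 7 · 13²; 2023 = 7 · 17²; 133 = 7 · 19
gcd takes min exponent of each prime: 7 = 7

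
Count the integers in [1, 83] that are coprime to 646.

38

Prime factors of 646: 2, 17, 19. Count integers ≤ 83 divisible by none of them.
By inclusion–exclusion: 83 − ⌊83/2⌋ − ⌊83/17⌋ − ⌊83/19⌋ + ⌊83/34⌋ + ⌊83/38⌋ + ⌊83/323⌋ − ⌊83/646⌋ = 38.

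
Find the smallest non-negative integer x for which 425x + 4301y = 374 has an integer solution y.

11

Reduce mod 4301: 425x ≡ 374 (mod 4301). With g = gcd(425, 4301) = 17 dividing 374, divide through: 25x ≡ 22 (mod 253).
Since gcd(25, 253) = 1, x ≡ 22·(25)⁻¹ ≡ 11 (mod 253). Smallest non-negative: 11.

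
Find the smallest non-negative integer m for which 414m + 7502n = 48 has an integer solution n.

1033

Euclid: 7502 = 18·414 + 50; 414 = 8·50 + 14; 50 = 3·14 + 8; 14 = 1·8 + 6; 8 = 1·6 + 2; 6 = 3·2 + 0 → gcd = 2; 48 = 2·24.
Back-substitution yields 414·(-1051) + 7502·(58) = 2, so one solution is m = -1051·24 = -25224, n = 58·24 = 1392.
Solutions in m differ by 7502/2 = 3751; the one in [0, 3751) is -25224 mod 3751 = 1033.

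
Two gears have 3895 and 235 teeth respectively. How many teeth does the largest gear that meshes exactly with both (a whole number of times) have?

5

Euclid: 3895 = 16·235 + 135; 235 = 1·135 + 100; 135 = 1·100 + 35; 100 = 2·35 + 30; 35 = 1·30 + 5; 30 = 6·5 + 0. Last nonzero remainder: 5.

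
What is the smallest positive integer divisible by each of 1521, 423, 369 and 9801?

3191823063

1521 = 3² · 13²; 423 = 3² · 47; 369 = 3² · 41; 9801 = 3⁴ · 11²
lcm takes max exponent of each prime: 3⁴ · 11² · 13² · 41 · 47 = 3191823063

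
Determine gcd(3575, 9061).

13

3575 = 5² · 11 · 13
9061 = 13 · 17 · 41
Common: 13 = 13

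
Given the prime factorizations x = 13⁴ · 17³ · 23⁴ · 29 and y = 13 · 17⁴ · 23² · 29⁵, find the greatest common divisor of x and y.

979814329

min exponent per shared prime: 13 · 17³ · 23² · 29 = 979814329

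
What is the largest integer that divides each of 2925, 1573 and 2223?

13

2925 = 3² · 5² · 13; 1573 = 11² · 13; 2223 = 3² · 13 · 19
gcd takes min exponent of each prime: 13 = 13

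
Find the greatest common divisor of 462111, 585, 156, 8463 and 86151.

39

gcd(462111, 585): 462111 = 789·585 + 546; 585 = 1·546 + 39; 546 = 14·39 + 0 → 39
gcd(39, 156): 156 = 4·39 + 0 → 39
gcd(39, 8463): 8463 = 217·39 + 0 → 39
gcd(39, 86151): 86151 = 2209·39 + 0 → 39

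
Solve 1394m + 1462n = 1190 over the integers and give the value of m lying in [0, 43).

4

Reduce mod 1462: 1394m ≡ 1190 (mod 1462). With g = gcd(1394, 1462) = 34 dividing 1190, divide through: 41m ≡ 35 (mod 43).
Since gcd(41, 43) = 1, m ≡ 35·(41)⁻¹ ≡ 4 (mod 43). Smallest non-negative: 4.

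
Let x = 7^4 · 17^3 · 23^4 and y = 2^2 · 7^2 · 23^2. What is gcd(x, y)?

25921

min exponent per shared prime: 7^2 · 23^2 = 25921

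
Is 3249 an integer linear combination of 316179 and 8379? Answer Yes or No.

Yes

By Bézout, 316179u + 8379v = 3249 has integer solutions iff gcd(316179, 8379) | 3249.
Euclid: 316179 = 37·8379 + 6156; 8379 = 1·6156 + 2223; 6156 = 2·2223 + 1710; 2223 = 1·1710 + 513; 1710 = 3·513 + 171; 513 = 3·171 + 0. gcd = 171; 3249 mod 171 = 0. Yes.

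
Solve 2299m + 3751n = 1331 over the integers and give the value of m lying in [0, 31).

Euclid: 3751 = 1·2299 + 1452; 2299 = 1·1452 + 847; 1452 = 1·847 + 605; 847 = 1·605 + 242; 605 = 2·242 + 121; 242 = 2·121 + 0 → gcd = 121; 1331 = 121·11.
Back-substitution yields 2299·(-13) + 3751·(8) = 121, so one solution is m = -13·11 = -143, n = 8·11 = 88.
Solutions in m differ by 3751/121 = 31; the one in [0, 31) is -143 mod 31 = 12.

12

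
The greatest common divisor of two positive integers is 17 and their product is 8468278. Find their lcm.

Since gcd(p,q)·lcm(p,q) = pq, lcm = 8468278/17 = 498134.

498134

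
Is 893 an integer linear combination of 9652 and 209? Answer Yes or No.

By Bézout, 9652p + 209q = 893 has integer solutions iff gcd(9652, 209) | 893.
Euclid: 9652 = 46·209 + 38; 209 = 5·38 + 19; 38 = 2·19 + 0. gcd = 19; 893 mod 19 = 0. Yes.

Yes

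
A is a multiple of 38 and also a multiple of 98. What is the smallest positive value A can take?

1862

38 = 2 · 19; 98 = 2 · 7²
max exponents: 2 · 7² · 19 = 1862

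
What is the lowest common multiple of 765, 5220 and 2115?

4170780

lcm(765, 5220) = 765·5220/gcd = 3993300/45 = 88740
lcm(88740, 2115) = 88740·2115/gcd = 187685100/45 = 4170780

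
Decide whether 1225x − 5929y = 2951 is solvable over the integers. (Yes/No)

gcd(1225, 5929): 5929 = 4·1225 + 1029; 1225 = 1·1029 + 196; 1029 = 5·196 + 49; 196 = 4·49 + 0 → 49
49 does not divide 2951, so a solution does not exist.

No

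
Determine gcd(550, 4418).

550 = 2 · 5² · 11
4418 = 2 · 47²
Common: 2 = 2

2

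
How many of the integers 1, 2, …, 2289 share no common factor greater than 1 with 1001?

1646

Prime factors of 1001: 7, 11, 13. Count integers ≤ 2289 divisible by none of them.
By inclusion–exclusion: 2289 − ⌊2289/7⌋ − ⌊2289/11⌋ − ⌊2289/13⌋ + ⌊2289/77⌋ + ⌊2289/91⌋ + ⌊2289/143⌋ − ⌊2289/1001⌋ = 1646.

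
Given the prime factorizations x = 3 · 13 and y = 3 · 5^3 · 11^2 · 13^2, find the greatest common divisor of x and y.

39

min exponent per shared prime: 3 · 13 = 39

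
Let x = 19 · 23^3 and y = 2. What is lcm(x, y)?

max exponent per prime: 2 · 19 · 23^3 = 462346

462346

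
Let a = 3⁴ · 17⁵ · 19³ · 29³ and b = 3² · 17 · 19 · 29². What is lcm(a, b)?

19239085395698967

max exponent per prime: 3⁴ · 17⁵ · 19³ · 29³ = 19239085395698967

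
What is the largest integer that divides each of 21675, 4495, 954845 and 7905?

5

21675 = 3 · 5² · 17²; 4495 = 5 · 29 · 31; 954845 = 5 · 19² · 23²; 7905 = 3 · 5 · 17 · 31
gcd takes min exponent of each prime: 5 = 5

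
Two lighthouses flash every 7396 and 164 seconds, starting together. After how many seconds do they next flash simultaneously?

303236

gcd first: 7396 = 45·164 + 16; 164 = 10·16 + 4; 16 = 4·4 + 0 → gcd = 4
lcm = 7396·164/gcd = 1212944/4 = 303236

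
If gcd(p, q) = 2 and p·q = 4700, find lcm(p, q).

2350

gcd·lcm = product, so lcm = 4700/2 = 2350.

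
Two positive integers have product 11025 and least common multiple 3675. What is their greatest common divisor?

3

From gcd × lcm = uv: gcd = 11025 / 3675 = 3.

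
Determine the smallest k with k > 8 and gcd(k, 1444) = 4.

Multiples of 4 above 8: 4·3, 4·4, … . Need the cofactor coprime to 1444/4 = 361.
Checking s = 3, 4, … the first with gcd(s, 361) = 1 is s = 3, giving 12.

12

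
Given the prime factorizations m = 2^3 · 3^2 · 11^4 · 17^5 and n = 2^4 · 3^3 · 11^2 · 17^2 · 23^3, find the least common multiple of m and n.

max exponent per prime: 2^4 · 3^3 · 11^4 · 17^5 · 23^3 = 109265385517464528

109265385517464528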